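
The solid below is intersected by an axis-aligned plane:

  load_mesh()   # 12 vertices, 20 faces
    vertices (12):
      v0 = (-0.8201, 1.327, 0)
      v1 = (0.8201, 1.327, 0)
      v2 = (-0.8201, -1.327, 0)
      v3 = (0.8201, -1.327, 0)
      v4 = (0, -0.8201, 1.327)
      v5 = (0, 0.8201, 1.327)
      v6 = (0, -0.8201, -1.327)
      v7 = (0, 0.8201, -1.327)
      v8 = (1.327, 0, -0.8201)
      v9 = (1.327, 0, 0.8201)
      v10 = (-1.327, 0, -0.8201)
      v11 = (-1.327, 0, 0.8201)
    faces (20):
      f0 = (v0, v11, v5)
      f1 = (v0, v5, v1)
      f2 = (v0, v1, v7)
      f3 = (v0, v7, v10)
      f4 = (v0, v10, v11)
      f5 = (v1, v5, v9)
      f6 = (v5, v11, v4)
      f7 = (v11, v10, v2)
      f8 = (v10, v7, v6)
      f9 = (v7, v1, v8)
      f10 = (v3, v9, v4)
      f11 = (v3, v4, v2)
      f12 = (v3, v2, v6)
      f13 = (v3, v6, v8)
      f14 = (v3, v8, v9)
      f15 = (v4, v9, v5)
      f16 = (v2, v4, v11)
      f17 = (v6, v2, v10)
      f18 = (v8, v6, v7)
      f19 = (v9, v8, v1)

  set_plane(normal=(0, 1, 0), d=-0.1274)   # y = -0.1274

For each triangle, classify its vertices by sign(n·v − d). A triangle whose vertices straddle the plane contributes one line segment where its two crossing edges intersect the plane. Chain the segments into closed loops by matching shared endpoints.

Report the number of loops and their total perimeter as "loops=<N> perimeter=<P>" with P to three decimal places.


loops=1 perimeter=8.656

Straddling triangles (10 of 20):
  (v5,v11,v4) [++-] → (-1.12085, -0.1274, 0.898845)–(0, -0.1274, 1.327)  len=1.1998
  (v11,v10,v2) [++-] → (-1.27833, -0.1274, -0.741365)–(-1.27833, -0.1274, 0.741365)  len=1.4827
  (v10,v7,v6) [++-] → (0, -0.1274, -1.327)–(-1.12085, -0.1274, -0.898845)  len=1.1998
  (v3,v9,v4) [-+-] → (1.27833, -0.1274, 0.741365)–(1.12085, -0.1274, 0.898845)  len=0.2227
  (v3,v6,v8) [--+] → (1.12085, -0.1274, -0.898845)–(1.27833, -0.1274, -0.741365)  len=0.2227
  (v3,v8,v9) [-++] → (1.27833, -0.1274, -0.741365)–(1.27833, -0.1274, 0.741365)  len=1.4827
  (v4,v9,v5) [-++] → (1.12085, -0.1274, 0.898845)–(0, -0.1274, 1.327)  len=1.1998
  (v2,v4,v11) [--+] → (-1.12085, -0.1274, 0.898845)–(-1.27833, -0.1274, 0.741365)  len=0.2227
  (v6,v2,v10) [--+] → (-1.27833, -0.1274, -0.741365)–(-1.12085, -0.1274, -0.898845)  len=0.2227
  (v8,v6,v7) [+-+] → (1.12085, -0.1274, -0.898845)–(0, -0.1274, -1.327)  len=1.1998

Chained into 1 loop(s):
  loop 1: 10 segments, perimeter = 8.6557
Total perimeter = 8.656


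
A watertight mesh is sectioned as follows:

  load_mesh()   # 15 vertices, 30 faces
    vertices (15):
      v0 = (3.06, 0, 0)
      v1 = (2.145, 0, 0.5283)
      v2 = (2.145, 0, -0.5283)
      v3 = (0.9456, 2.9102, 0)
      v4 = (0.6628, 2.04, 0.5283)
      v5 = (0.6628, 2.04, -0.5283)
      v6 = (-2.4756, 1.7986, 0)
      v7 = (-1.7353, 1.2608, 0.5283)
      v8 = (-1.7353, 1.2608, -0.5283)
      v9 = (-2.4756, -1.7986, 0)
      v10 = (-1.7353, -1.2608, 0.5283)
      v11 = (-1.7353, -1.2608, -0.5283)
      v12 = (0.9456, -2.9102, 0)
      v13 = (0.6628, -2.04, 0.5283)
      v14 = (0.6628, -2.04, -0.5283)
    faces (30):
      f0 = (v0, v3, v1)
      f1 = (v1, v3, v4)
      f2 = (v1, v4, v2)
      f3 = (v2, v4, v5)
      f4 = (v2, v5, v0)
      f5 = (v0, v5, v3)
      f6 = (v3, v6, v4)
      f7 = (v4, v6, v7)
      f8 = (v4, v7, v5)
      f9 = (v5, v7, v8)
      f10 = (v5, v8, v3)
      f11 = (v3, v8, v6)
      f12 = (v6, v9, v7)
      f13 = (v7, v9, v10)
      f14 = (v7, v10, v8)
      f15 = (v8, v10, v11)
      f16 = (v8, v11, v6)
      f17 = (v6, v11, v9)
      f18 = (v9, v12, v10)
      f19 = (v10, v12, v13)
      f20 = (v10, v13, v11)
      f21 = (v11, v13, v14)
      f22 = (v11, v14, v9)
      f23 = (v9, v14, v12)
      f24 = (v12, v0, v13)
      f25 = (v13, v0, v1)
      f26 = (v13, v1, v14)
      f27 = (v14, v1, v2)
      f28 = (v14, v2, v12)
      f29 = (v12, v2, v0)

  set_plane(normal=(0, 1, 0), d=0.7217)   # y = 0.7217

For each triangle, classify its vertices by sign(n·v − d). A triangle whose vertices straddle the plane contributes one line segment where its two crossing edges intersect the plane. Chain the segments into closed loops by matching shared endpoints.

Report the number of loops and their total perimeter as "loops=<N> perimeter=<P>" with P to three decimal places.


loops=2 perimeter=6.045

Straddling triangles (12 of 30):
  (v0,v3,v1) [-+-] → (2.53565, 0.7217, 0)–(1.84756, 0.7217, 0.397287)  len=0.7945
  (v1,v3,v4) [-++] → (1.84756, 0.7217, 0.397287)–(1.62064, 0.7217, 0.5283)  len=0.2620
  (v1,v4,v2) [-+-] → (1.62064, 0.7217, 0.5283)–(1.62064, 0.7217, -0.154502)  len=0.6828
  (v2,v4,v5) [-++] → (1.62064, 0.7217, -0.154502)–(1.62064, 0.7217, -0.5283)  len=0.3738
  (v2,v5,v0) [-+-] → (1.62064, 0.7217, -0.5283)–(2.21193, 0.7217, -0.186899)  len=0.6828
  (v0,v5,v3) [-++] → (2.21193, 0.7217, -0.186899)–(2.53565, 0.7217, 0)  len=0.3738
  (v6,v9,v7) [+-+] → (-2.4756, 0.7217, 0)–(-1.86575, 0.7217, 0.435208)  len=0.7492
  (v7,v9,v10) [+--] → (-1.86575, 0.7217, 0.435208)–(-1.7353, 0.7217, 0.5283)  len=0.1603
  (v7,v10,v8) [+-+] → (-1.7353, 0.7217, 0.5283)–(-1.7353, 0.7217, -0.302406)  len=0.8307
  (v8,v10,v11) [+--] → (-1.7353, 0.7217, -0.302406)–(-1.7353, 0.7217, -0.5283)  len=0.2259
  (v8,v11,v6) [+-+] → (-1.7353, 0.7217, -0.5283)–(-2.21502, 0.7217, -0.18596)  len=0.5893
  (v6,v11,v9) [+--] → (-2.21502, 0.7217, -0.18596)–(-2.4756, 0.7217, 0)  len=0.3201

Chained into 2 loop(s):
  loop 1: 6 segments, perimeter = 3.1698
  loop 2: 6 segments, perimeter = 2.8756
Total perimeter = 6.045


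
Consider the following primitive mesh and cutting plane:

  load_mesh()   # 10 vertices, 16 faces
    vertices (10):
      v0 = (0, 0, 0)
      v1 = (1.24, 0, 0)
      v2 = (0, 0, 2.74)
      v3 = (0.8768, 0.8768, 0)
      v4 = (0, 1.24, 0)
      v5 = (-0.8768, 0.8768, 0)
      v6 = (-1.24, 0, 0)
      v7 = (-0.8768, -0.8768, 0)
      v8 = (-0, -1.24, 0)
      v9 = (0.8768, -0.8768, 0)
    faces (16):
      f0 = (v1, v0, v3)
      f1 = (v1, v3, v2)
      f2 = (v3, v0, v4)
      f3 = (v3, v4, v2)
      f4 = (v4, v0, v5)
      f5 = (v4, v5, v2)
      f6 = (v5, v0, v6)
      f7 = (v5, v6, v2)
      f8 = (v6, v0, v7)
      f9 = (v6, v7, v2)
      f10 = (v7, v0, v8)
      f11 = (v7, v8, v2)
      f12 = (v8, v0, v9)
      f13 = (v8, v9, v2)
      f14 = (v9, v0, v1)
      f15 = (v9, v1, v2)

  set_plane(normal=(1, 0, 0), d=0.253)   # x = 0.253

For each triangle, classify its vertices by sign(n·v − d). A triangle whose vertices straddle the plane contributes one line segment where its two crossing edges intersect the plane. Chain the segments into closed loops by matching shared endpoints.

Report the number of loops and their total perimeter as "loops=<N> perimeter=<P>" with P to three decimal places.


loops=1 perimeter=7.236

Straddling triangles (8 of 16):
  (v1,v0,v3) [+-+] → (0.253, 0, 0)–(0.253, 0.253, 0)  len=0.2530
  (v1,v3,v2) [++-] → (0.253, 0.253, 1.94938)–(0.253, 0, 2.18095)  len=0.3430
  (v3,v0,v4) [+--] → (0.253, 0.253, 0)–(0.253, 1.1352, 0)  len=0.8822
  (v3,v4,v2) [+--] → (0.253, 1.1352, 0)–(0.253, 0.253, 1.94938)  len=2.1397
  (v8,v0,v9) [--+] → (0.253, -0.253, 0)–(0.253, -1.1352, 0)  len=0.8822
  (v8,v9,v2) [-+-] → (0.253, -1.1352, 0)–(0.253, -0.253, 1.94938)  len=2.1397
  (v9,v0,v1) [+-+] → (0.253, -0.253, 0)–(0.253, 0, 0)  len=0.2530
  (v9,v1,v2) [++-] → (0.253, 0, 2.18095)–(0.253, -0.253, 1.94938)  len=0.3430

Chained into 1 loop(s):
  loop 1: 8 segments, perimeter = 7.2358
Total perimeter = 7.236


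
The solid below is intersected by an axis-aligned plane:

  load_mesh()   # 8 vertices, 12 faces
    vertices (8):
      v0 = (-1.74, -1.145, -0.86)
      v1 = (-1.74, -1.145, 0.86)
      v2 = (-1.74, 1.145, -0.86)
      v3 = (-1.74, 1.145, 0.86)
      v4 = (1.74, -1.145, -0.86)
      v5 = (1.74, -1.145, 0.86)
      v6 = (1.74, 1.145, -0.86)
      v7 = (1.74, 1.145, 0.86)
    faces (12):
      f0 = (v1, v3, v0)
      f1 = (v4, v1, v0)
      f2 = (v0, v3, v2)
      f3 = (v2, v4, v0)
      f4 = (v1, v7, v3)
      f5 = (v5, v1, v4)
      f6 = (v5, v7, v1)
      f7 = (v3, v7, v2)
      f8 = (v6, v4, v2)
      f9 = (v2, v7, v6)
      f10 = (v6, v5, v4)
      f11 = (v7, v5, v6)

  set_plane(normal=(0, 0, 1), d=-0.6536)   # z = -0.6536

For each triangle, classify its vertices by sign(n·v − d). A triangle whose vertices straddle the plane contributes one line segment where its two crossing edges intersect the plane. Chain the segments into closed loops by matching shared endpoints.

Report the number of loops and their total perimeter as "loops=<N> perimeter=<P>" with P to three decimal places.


loops=1 perimeter=11.540

Straddling triangles (8 of 12):
  (v1,v3,v0) [++-] → (-1.74, -0.8702, -0.6536)–(-1.74, -1.145, -0.6536)  len=0.2748
  (v4,v1,v0) [-+-] → (1.3224, -1.145, -0.6536)–(-1.74, -1.145, -0.6536)  len=3.0624
  (v0,v3,v2) [-+-] → (-1.74, -0.8702, -0.6536)–(-1.74, 1.145, -0.6536)  len=2.0152
  (v5,v1,v4) [++-] → (1.3224, -1.145, -0.6536)–(1.74, -1.145, -0.6536)  len=0.4176
  (v3,v7,v2) [++-] → (-1.3224, 1.145, -0.6536)–(-1.74, 1.145, -0.6536)  len=0.4176
  (v2,v7,v6) [-+-] → (-1.3224, 1.145, -0.6536)–(1.74, 1.145, -0.6536)  len=3.0624
  (v6,v5,v4) [-+-] → (1.74, 0.8702, -0.6536)–(1.74, -1.145, -0.6536)  len=2.0152
  (v7,v5,v6) [++-] → (1.74, 0.8702, -0.6536)–(1.74, 1.145, -0.6536)  len=0.2748

Chained into 1 loop(s):
  loop 1: 8 segments, perimeter = 11.5400
Total perimeter = 11.540


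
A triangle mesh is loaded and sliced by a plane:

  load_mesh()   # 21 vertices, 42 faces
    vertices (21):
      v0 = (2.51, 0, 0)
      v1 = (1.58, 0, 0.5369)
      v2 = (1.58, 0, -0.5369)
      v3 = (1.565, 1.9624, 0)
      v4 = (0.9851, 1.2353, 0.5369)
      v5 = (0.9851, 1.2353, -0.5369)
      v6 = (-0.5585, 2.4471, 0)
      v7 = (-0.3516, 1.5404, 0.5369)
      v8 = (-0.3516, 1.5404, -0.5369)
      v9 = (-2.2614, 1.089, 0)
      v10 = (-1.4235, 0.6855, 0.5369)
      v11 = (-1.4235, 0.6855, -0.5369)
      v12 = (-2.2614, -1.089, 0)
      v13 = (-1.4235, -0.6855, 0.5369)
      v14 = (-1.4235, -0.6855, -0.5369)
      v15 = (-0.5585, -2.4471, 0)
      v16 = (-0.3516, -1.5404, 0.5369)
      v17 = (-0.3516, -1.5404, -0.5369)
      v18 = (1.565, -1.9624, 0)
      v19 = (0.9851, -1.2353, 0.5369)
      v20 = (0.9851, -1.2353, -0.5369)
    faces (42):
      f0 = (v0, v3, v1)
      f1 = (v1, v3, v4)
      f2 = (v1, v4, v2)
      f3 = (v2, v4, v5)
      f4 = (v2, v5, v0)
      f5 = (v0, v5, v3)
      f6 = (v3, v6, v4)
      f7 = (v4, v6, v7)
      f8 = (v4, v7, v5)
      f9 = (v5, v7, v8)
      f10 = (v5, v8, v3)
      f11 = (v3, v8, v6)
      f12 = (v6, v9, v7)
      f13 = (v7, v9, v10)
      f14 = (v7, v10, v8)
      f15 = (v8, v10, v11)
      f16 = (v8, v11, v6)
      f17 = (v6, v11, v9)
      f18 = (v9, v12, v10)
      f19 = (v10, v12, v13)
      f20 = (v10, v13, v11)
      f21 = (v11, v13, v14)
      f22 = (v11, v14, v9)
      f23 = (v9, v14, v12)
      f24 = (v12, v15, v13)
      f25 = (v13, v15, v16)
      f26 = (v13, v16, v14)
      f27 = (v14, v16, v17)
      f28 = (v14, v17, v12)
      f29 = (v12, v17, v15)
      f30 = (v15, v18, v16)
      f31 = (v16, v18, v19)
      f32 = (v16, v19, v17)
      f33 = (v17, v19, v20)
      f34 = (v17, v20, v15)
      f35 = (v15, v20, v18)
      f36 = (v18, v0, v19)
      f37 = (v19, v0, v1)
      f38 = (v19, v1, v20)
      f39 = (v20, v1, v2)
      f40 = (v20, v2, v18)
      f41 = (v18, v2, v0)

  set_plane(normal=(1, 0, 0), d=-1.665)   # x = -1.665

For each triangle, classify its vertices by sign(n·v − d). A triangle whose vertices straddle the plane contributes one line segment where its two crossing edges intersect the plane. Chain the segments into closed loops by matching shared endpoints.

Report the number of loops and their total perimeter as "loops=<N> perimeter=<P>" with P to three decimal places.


loops=1 perimeter=6.620

Straddling triangles (10 of 42):
  (v6,v9,v7) [+-+] → (-1.665, 1.56464, 0)–(-1.665, 1.22997, 0.167665)  len=0.3743
  (v7,v9,v10) [+-+] → (-1.665, 1.22997, 0.167665)–(-1.665, 0.801797, 0.382154)  len=0.4789
  (v6,v11,v9) [++-] → (-1.665, 0.801797, -0.382154)–(-1.665, 1.56464, 0)  len=0.8532
  (v9,v12,v10) [--+] → (-1.665, 0.174053, 0.382154)–(-1.665, 0.801797, 0.382154)  len=0.6277
  (v10,v12,v13) [+-+] → (-1.665, 0.174053, 0.382154)–(-1.665, -0.801797, 0.382154)  len=0.9758
  (v11,v14,v9) [++-] → (-1.665, -0.174053, -0.382154)–(-1.665, 0.801797, -0.382154)  len=0.9758
  (v9,v14,v12) [-+-] → (-1.665, -0.174053, -0.382154)–(-1.665, -0.801797, -0.382154)  len=0.6277
  (v12,v15,v13) [-++] → (-1.665, -1.56464, 0)–(-1.665, -0.801797, 0.382154)  len=0.8532
  (v14,v17,v12) [++-] → (-1.665, -1.22997, -0.167665)–(-1.665, -0.801797, -0.382154)  len=0.4789
  (v12,v17,v15) [-++] → (-1.665, -1.22997, -0.167665)–(-1.665, -1.56464, 0)  len=0.3743

Chained into 1 loop(s):
  loop 1: 10 segments, perimeter = 6.6200
Total perimeter = 6.620


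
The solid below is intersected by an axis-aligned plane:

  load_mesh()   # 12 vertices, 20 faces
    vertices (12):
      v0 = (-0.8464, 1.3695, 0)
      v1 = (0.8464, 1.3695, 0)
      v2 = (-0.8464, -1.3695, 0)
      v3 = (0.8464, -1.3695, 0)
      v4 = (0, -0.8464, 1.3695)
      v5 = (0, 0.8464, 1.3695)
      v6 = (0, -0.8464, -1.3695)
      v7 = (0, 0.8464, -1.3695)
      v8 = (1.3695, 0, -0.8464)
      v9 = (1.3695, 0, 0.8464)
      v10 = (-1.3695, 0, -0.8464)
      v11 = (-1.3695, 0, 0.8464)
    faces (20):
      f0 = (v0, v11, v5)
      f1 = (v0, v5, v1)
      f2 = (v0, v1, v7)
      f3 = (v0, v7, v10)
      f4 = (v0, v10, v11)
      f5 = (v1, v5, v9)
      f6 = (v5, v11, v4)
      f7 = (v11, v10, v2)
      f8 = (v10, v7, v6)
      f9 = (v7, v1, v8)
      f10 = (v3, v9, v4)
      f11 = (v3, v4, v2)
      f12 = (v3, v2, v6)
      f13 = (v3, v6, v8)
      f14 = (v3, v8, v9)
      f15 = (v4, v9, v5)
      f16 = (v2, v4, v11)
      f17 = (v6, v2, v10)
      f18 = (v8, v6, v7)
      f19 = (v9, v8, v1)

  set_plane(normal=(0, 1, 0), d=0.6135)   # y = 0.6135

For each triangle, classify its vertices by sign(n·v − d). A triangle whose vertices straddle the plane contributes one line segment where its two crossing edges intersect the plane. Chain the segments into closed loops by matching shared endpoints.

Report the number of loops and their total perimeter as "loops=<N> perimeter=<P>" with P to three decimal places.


loops=1 perimeter=7.772

Straddling triangles (10 of 20):
  (v0,v11,v5) [+-+] → (-1.13516, 0.6135, 0.467235)–(-0.376839, 0.6135, 1.22556)  len=1.0724
  (v0,v7,v10) [++-] → (-0.376839, 0.6135, -1.22556)–(-1.13516, 0.6135, -0.467235)  len=1.0724
  (v0,v10,v11) [+--] → (-1.13516, 0.6135, -0.467235)–(-1.13516, 0.6135, 0.467235)  len=0.9345
  (v1,v5,v9) [++-] → (0.376839, 0.6135, 1.22556)–(1.13516, 0.6135, 0.467235)  len=1.0724
  (v5,v11,v4) [+--] → (-0.376839, 0.6135, 1.22556)–(0, 0.6135, 1.3695)  len=0.4034
  (v10,v7,v6) [-+-] → (-0.376839, 0.6135, -1.22556)–(0, 0.6135, -1.3695)  len=0.4034
  (v7,v1,v8) [++-] → (1.13516, 0.6135, -0.467235)–(0.376839, 0.6135, -1.22556)  len=1.0724
  (v4,v9,v5) [--+] → (0.376839, 0.6135, 1.22556)–(0, 0.6135, 1.3695)  len=0.4034
  (v8,v6,v7) [--+] → (0, 0.6135, -1.3695)–(0.376839, 0.6135, -1.22556)  len=0.4034
  (v9,v8,v1) [--+] → (1.13516, 0.6135, -0.467235)–(1.13516, 0.6135, 0.467235)  len=0.9345

Chained into 1 loop(s):
  loop 1: 10 segments, perimeter = 7.7723
Total perimeter = 7.772


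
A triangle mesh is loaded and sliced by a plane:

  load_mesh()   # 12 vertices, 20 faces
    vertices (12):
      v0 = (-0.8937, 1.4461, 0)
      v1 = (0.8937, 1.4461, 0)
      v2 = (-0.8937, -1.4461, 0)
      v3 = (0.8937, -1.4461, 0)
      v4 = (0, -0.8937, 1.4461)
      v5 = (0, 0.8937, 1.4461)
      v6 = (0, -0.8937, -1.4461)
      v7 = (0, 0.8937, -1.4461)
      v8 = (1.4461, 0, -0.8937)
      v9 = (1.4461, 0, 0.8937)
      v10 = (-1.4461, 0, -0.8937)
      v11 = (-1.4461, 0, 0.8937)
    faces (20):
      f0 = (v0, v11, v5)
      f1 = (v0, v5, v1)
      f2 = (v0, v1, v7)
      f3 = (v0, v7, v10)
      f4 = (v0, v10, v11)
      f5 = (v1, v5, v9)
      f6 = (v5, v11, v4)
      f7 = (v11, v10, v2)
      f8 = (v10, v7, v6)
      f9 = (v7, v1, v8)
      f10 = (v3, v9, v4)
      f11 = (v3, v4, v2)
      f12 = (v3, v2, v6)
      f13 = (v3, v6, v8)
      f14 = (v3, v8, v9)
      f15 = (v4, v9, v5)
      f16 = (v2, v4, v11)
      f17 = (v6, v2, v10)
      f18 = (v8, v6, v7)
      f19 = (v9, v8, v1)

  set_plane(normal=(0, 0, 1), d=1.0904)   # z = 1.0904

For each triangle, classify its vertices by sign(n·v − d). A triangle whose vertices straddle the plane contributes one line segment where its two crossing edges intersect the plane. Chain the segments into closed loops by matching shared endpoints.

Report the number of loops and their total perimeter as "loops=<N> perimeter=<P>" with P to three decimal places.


loops=1 perimeter=6.176

Straddling triangles (8 of 20):
  (v0,v11,v5) [--+] → (-0.931169, 0.318231, 1.0904)–(-0.219825, 1.02957, 1.0904)  len=1.0060
  (v0,v5,v1) [-+-] → (-0.219825, 1.02957, 1.0904)–(0.219825, 1.02957, 1.0904)  len=0.4397
  (v1,v5,v9) [-+-] → (0.219825, 1.02957, 1.0904)–(0.931169, 0.318231, 1.0904)  len=1.0060
  (v5,v11,v4) [+-+] → (-0.931169, 0.318231, 1.0904)–(-0.931169, -0.318231, 1.0904)  len=0.6365
  (v3,v9,v4) [--+] → (0.931169, -0.318231, 1.0904)–(0.219825, -1.02957, 1.0904)  len=1.0060
  (v3,v4,v2) [-+-] → (0.219825, -1.02957, 1.0904)–(-0.219825, -1.02957, 1.0904)  len=0.4397
  (v4,v9,v5) [+-+] → (0.931169, -0.318231, 1.0904)–(0.931169, 0.318231, 1.0904)  len=0.6365
  (v2,v4,v11) [-+-] → (-0.219825, -1.02957, 1.0904)–(-0.931169, -0.318231, 1.0904)  len=1.0060

Chained into 1 loop(s):
  loop 1: 8 segments, perimeter = 6.1762
Total perimeter = 6.176


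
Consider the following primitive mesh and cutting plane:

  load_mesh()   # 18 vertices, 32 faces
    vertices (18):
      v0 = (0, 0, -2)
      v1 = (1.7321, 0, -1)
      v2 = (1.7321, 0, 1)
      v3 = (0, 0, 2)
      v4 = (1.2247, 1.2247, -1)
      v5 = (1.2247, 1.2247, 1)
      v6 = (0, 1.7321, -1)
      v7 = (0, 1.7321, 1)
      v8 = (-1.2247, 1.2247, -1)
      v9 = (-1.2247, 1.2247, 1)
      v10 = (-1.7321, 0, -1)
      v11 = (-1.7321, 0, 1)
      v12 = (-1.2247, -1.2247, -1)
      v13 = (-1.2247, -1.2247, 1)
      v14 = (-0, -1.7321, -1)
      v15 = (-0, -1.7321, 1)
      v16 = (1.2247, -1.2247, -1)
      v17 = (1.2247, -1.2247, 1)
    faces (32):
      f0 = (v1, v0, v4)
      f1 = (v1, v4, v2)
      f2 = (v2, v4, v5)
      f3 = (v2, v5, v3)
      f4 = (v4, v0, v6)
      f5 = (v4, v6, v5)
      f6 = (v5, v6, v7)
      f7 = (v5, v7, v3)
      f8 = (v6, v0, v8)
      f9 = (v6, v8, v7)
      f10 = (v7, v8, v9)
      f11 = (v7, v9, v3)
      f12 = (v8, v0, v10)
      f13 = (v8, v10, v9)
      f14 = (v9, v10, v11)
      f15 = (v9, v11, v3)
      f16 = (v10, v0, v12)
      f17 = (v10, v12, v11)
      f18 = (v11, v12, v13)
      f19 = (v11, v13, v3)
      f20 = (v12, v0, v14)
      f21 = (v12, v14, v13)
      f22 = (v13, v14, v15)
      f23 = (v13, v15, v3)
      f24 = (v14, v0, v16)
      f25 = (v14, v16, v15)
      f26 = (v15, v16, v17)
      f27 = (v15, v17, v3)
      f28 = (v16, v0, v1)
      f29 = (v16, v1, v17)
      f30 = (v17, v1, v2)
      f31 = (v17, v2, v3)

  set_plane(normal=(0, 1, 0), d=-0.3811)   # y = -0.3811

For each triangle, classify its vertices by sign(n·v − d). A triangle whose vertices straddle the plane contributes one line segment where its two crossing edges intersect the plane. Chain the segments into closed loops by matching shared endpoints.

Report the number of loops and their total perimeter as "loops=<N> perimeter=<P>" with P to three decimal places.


loops=1 perimeter=11.078

Straddling triangles (12 of 32):
  (v10,v0,v12) [++-] → (-0.3811, -0.3811, -1.68882)–(-1.57421, -0.3811, -1)  len=1.3777
  (v10,v12,v11) [+-+] → (-1.57421, -0.3811, -1)–(-1.57421, -0.3811, 0.377644)  len=1.3776
  (v11,v12,v13) [+--] → (-1.57421, -0.3811, 0.377644)–(-1.57421, -0.3811, 1)  len=0.6224
  (v11,v13,v3) [+-+] → (-1.57421, -0.3811, 1)–(-0.3811, -0.3811, 1.68882)  len=1.3777
  (v12,v0,v14) [-+-] → (-0.3811, -0.3811, -1.68882)–(0, -0.3811, -1.77998)  len=0.3919
  (v13,v15,v3) [--+] → (0, -0.3811, 1.77998)–(-0.3811, -0.3811, 1.68882)  len=0.3919
  (v14,v0,v16) [-+-] → (0, -0.3811, -1.77998)–(0.3811, -0.3811, -1.68882)  len=0.3919
  (v15,v17,v3) [--+] → (0.3811, -0.3811, 1.68882)–(0, -0.3811, 1.77998)  len=0.3919
  (v16,v0,v1) [-++] → (0.3811, -0.3811, -1.68882)–(1.57421, -0.3811, -1)  len=1.3777
  (v16,v1,v17) [-+-] → (1.57421, -0.3811, -1)–(1.57421, -0.3811, -0.377644)  len=0.6224
  (v17,v1,v2) [-++] → (1.57421, -0.3811, -0.377644)–(1.57421, -0.3811, 1)  len=1.3776
  (v17,v2,v3) [-++] → (1.57421, -0.3811, 1)–(0.3811, -0.3811, 1.68882)  len=1.3777

Chained into 1 loop(s):
  loop 1: 12 segments, perimeter = 11.0781
Total perimeter = 11.078


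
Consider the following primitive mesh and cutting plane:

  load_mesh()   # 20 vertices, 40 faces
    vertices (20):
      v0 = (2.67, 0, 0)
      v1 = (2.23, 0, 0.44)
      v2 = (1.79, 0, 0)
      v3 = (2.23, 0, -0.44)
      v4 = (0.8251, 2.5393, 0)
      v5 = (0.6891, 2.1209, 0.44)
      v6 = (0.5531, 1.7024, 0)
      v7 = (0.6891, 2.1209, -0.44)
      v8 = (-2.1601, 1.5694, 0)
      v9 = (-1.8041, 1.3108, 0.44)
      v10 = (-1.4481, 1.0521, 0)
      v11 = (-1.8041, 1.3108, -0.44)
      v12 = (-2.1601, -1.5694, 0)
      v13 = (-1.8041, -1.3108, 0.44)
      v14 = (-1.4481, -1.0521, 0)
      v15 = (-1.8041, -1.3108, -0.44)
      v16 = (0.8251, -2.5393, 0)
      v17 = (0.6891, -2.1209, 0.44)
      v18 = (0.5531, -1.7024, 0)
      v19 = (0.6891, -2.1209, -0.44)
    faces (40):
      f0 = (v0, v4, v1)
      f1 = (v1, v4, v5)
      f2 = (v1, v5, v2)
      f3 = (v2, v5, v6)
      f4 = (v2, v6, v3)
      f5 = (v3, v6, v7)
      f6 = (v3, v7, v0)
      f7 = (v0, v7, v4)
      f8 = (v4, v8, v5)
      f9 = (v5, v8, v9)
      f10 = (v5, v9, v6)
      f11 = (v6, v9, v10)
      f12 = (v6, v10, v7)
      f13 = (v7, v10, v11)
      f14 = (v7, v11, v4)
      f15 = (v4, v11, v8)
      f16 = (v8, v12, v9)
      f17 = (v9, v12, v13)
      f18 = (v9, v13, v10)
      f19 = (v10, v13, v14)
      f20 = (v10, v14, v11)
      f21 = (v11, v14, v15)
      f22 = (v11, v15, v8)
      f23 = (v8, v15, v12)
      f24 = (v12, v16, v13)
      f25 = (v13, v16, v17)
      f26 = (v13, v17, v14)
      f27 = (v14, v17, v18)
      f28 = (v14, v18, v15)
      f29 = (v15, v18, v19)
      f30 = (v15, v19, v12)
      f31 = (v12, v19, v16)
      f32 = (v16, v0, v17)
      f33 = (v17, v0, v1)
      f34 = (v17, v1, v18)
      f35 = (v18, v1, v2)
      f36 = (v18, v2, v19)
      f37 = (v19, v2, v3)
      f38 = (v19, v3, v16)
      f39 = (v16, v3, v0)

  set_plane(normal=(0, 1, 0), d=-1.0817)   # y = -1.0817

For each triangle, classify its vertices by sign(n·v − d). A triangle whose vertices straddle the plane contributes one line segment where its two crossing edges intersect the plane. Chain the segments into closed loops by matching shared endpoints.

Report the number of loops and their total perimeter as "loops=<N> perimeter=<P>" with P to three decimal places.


Straddling triangles (18 of 40):
  (v8,v12,v9) [+-+] → (-2.1601, -1.0817, 0)–(-2.09982, -1.0817, 0.0745045)  len=0.0958
  (v9,v12,v13) [+--] → (-2.09982, -1.0817, 0.0745045)–(-1.8041, -1.0817, 0.44)  len=0.4701
  (v9,v13,v10) [+-+] → (-1.8041, -1.0817, 0.44)–(-1.76958, -1.0817, 0.397339)  len=0.0549
  (v10,v13,v14) [+-+] → (-1.76958, -1.0817, 0.397339)–(-1.48883, -1.0817, 0.050344)  len=0.4463
  (v11,v14,v15) [++-] → (-1.48883, -1.0817, -0.050344)–(-1.8041, -1.0817, -0.44)  len=0.5012
  (v11,v15,v8) [+-+] → (-1.8041, -1.0817, -0.44)–(-1.83242, -1.0817, -0.405001)  len=0.0450
  (v8,v15,v12) [+--] → (-1.83242, -1.0817, -0.405001)–(-2.1601, -1.0817, 0)  len=0.5210
  (v13,v17,v14) [--+] → (-1.38891, -1.0817, 0.0121856)–(-1.48883, -1.0817, 0.050344)  len=0.1070
  (v14,v17,v18) [+--] → (-1.38891, -1.0817, 0.0121856)–(-1.35701, -1.0817, 0)  len=0.0341
  (v14,v18,v15) [+--] → (-1.35701, -1.0817, 0)–(-1.48883, -1.0817, -0.050344)  len=0.1411
  (v16,v0,v17) [-+-] → (1.8841, -1.0817, 0)–(1.6597, -1.0817, 0.224409)  len=0.3174
  (v17,v0,v1) [-++] → (1.6597, -1.0817, 0.224409)–(1.44411, -1.0817, 0.44)  len=0.3049
  (v17,v1,v18) [-+-] → (1.44411, -1.0817, 0.44)–(1.1645, -1.0817, 0.160425)  len=0.3954
  (v18,v1,v2) [-++] → (1.1645, -1.0817, 0.160425)–(1.00408, -1.0817, 0)  len=0.2269
  (v18,v2,v19) [-+-] → (1.00408, -1.0817, 0)–(1.22852, -1.0817, -0.224409)  len=0.3174
  (v19,v2,v3) [-++] → (1.22852, -1.0817, -0.224409)–(1.44411, -1.0817, -0.44)  len=0.3049
  (v19,v3,v16) [-+-] → (1.44411, -1.0817, -0.44)–(1.63154, -1.0817, -0.252567)  len=0.2651
  (v16,v3,v0) [-++] → (1.63154, -1.0817, -0.252567)–(1.8841, -1.0817, 0)  len=0.3572

Chained into 2 loop(s):
  loop 1: 10 segments, perimeter = 2.4166
  loop 2: 8 segments, perimeter = 2.4891
Total perimeter = 4.906

loops=2 perimeter=4.906


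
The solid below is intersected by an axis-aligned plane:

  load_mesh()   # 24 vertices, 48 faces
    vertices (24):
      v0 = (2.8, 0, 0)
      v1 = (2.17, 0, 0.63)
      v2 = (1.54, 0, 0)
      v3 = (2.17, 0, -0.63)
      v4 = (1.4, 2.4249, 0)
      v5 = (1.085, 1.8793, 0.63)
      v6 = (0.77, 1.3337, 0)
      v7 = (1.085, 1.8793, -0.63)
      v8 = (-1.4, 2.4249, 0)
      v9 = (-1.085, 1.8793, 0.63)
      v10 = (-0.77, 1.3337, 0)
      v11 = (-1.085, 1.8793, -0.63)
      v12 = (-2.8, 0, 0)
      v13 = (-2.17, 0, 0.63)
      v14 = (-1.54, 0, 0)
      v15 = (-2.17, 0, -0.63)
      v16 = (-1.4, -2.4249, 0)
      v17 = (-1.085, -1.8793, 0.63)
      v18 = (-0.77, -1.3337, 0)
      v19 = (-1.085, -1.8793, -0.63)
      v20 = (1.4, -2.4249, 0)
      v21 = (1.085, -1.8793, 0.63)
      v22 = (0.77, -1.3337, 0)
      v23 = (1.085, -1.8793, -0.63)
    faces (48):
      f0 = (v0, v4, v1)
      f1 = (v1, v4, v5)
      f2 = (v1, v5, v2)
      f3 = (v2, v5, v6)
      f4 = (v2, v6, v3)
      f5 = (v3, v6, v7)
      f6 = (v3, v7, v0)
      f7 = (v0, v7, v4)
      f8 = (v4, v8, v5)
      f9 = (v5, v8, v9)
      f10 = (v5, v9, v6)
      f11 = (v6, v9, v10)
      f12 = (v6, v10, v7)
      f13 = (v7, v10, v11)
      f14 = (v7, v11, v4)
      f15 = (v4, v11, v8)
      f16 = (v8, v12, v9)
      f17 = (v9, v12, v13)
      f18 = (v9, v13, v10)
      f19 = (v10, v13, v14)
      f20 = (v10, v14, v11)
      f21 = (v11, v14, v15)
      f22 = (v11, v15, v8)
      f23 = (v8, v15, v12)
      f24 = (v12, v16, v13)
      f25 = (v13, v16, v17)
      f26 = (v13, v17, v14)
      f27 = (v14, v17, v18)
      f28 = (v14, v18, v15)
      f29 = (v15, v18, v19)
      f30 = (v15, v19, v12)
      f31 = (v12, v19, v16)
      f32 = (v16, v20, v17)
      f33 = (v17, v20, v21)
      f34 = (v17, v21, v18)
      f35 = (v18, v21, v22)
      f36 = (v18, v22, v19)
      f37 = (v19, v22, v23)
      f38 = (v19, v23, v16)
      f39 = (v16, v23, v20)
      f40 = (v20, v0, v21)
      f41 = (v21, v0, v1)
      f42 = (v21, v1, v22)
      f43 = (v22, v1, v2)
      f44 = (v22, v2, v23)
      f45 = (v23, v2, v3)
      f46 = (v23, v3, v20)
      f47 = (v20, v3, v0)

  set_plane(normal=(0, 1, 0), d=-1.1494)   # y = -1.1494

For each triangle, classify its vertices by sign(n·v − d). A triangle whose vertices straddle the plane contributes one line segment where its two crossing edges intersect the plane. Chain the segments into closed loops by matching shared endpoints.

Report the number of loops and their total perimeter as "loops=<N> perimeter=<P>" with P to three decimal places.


Straddling triangles (16 of 48):
  (v12,v16,v13) [+-+] → (-2.1364, -1.1494, 0)–(-1.80502, -1.1494, 0.331381)  len=0.4686
  (v13,v16,v17) [+--] → (-1.80502, -1.1494, 0.331381)–(-1.5064, -1.1494, 0.63)  len=0.4223
  (v13,v17,v14) [+-+] → (-1.5064, -1.1494, 0.63)–(-1.26172, -1.1494, 0.385315)  len=0.3460
  (v14,v17,v18) [+--] → (-1.26172, -1.1494, 0.385315)–(-0.876404, -1.1494, 0)  len=0.5449
  (v14,v18,v15) [+-+] → (-0.876404, -1.1494, 0)–(-0.963462, -1.1494, -0.0870578)  len=0.1231
  (v15,v18,v19) [+--] → (-0.963462, -1.1494, -0.0870578)–(-1.5064, -1.1494, -0.63)  len=0.7678
  (v15,v19,v12) [+-+] → (-1.5064, -1.1494, -0.63)–(-1.75109, -1.1494, -0.385315)  len=0.3460
  (v12,v19,v16) [+--] → (-1.75109, -1.1494, -0.385315)–(-2.1364, -1.1494, 0)  len=0.5449
  (v20,v0,v21) [-+-] → (2.1364, -1.1494, 0)–(1.75109, -1.1494, 0.385315)  len=0.5449
  (v21,v0,v1) [-++] → (1.75109, -1.1494, 0.385315)–(1.5064, -1.1494, 0.63)  len=0.3460
  (v21,v1,v22) [-+-] → (1.5064, -1.1494, 0.63)–(0.963462, -1.1494, 0.0870578)  len=0.7678
  (v22,v1,v2) [-++] → (0.963462, -1.1494, 0.0870578)–(0.876404, -1.1494, 0)  len=0.1231
  (v22,v2,v23) [-+-] → (0.876404, -1.1494, 0)–(1.26172, -1.1494, -0.385315)  len=0.5449
  (v23,v2,v3) [-++] → (1.26172, -1.1494, -0.385315)–(1.5064, -1.1494, -0.63)  len=0.3460
  (v23,v3,v20) [-+-] → (1.5064, -1.1494, -0.63)–(1.80502, -1.1494, -0.331381)  len=0.4223
  (v20,v3,v0) [-++] → (1.80502, -1.1494, -0.331381)–(2.1364, -1.1494, 0)  len=0.4686

Chained into 2 loop(s):
  loop 1: 8 segments, perimeter = 3.5638
  loop 2: 8 segments, perimeter = 3.5638
Total perimeter = 7.128

loops=2 perimeter=7.128


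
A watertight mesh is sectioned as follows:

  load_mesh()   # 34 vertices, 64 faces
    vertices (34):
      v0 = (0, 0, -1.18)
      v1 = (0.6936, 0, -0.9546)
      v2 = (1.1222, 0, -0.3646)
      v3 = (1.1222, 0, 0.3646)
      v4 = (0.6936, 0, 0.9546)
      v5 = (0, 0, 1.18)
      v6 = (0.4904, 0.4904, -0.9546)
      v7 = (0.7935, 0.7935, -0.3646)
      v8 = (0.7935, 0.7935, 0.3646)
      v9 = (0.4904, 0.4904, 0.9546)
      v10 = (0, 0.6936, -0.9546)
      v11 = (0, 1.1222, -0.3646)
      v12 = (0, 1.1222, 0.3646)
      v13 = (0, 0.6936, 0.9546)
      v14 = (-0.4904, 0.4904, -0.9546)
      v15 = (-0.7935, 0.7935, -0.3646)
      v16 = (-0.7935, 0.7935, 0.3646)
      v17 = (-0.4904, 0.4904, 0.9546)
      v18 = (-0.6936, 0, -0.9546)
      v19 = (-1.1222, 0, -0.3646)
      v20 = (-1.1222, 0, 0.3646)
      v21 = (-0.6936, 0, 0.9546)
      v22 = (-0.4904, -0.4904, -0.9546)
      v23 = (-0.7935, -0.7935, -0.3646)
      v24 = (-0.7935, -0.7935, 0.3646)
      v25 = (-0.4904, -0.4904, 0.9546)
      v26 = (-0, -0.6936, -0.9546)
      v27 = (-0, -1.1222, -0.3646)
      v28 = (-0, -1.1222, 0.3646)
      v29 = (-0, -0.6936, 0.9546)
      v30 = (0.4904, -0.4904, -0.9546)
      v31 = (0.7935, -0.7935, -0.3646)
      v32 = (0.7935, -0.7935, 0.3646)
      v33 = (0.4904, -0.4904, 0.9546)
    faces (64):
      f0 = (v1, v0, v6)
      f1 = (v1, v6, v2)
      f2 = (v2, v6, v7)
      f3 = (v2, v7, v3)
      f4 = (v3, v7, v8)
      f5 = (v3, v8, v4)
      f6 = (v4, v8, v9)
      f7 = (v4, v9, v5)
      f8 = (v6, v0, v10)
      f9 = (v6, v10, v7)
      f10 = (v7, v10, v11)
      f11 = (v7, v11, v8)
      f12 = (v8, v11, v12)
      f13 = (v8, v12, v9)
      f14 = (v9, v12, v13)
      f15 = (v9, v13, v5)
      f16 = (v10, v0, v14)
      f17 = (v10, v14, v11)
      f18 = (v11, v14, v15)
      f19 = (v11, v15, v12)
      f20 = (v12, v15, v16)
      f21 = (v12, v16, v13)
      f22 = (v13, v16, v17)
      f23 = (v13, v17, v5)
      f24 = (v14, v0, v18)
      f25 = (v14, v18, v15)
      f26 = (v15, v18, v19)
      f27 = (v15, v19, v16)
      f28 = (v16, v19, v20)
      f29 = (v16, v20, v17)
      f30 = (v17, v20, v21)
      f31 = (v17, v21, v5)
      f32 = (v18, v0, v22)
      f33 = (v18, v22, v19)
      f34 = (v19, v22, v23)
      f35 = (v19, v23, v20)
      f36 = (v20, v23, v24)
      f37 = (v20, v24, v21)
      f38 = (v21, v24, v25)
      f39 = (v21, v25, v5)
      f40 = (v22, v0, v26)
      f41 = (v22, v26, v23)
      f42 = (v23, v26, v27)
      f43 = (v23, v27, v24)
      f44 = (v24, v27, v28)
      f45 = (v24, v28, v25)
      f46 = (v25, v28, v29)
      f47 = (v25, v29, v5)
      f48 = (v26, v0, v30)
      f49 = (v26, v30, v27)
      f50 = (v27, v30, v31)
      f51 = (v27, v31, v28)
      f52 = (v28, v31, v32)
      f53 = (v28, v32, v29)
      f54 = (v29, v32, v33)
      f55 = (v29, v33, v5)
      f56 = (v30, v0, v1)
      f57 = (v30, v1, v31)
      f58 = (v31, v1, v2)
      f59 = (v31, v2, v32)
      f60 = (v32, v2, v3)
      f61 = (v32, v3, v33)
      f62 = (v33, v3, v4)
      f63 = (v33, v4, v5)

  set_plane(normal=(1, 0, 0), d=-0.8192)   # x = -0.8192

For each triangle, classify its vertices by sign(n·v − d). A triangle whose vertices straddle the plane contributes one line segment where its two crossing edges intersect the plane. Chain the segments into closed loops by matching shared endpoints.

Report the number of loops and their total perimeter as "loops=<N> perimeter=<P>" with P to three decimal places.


Straddling triangles (10 of 64):
  (v15,v18,v19) [++-] → (-0.8192, 0, -0.781702)–(-0.8192, 0.731459, -0.3646)  len=0.8420
  (v15,v19,v16) [+-+] → (-0.8192, 0.731459, -0.3646)–(-0.8192, 0.731459, 0.307586)  len=0.6722
  (v16,v19,v20) [+--] → (-0.8192, 0.731459, 0.307586)–(-0.8192, 0.731459, 0.3646)  len=0.0570
  (v16,v20,v17) [+-+] → (-0.8192, 0.731459, 0.3646)–(-0.8192, 0.235187, 0.647553)  len=0.5713
  (v17,v20,v21) [+-+] → (-0.8192, 0.235187, 0.647553)–(-0.8192, 0, 0.781702)  len=0.2708
  (v18,v22,v19) [++-] → (-0.8192, -0.235187, -0.647553)–(-0.8192, 0, -0.781702)  len=0.2708
  (v19,v22,v23) [-++] → (-0.8192, -0.235187, -0.647553)–(-0.8192, -0.731459, -0.3646)  len=0.5713
  (v19,v23,v20) [-+-] → (-0.8192, -0.731459, -0.3646)–(-0.8192, -0.731459, -0.307586)  len=0.0570
  (v20,v23,v24) [-++] → (-0.8192, -0.731459, -0.307586)–(-0.8192, -0.731459, 0.3646)  len=0.6722
  (v20,v24,v21) [-++] → (-0.8192, -0.731459, 0.3646)–(-0.8192, 0, 0.781702)  len=0.8420

Chained into 1 loop(s):
  loop 1: 10 segments, perimeter = 4.8265
Total perimeter = 4.827

loops=1 perimeter=4.827


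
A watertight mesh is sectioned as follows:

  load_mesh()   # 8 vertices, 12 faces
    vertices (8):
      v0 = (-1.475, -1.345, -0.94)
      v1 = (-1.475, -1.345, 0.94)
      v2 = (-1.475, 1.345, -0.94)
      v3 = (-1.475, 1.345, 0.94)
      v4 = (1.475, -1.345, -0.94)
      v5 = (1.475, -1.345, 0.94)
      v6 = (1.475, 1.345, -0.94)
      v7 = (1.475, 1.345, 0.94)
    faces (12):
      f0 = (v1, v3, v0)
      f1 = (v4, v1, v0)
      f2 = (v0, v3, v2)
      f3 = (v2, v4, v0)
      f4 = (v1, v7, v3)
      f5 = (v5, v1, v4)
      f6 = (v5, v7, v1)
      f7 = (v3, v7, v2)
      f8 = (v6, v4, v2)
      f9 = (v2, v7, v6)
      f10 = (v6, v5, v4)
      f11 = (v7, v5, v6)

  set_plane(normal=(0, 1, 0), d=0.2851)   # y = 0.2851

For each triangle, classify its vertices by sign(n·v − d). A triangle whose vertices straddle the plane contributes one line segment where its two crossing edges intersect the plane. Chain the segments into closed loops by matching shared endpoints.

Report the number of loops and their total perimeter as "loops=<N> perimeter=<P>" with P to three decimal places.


Straddling triangles (8 of 12):
  (v1,v3,v0) [-+-] → (-1.475, 0.2851, 0.94)–(-1.475, 0.2851, 0.199252)  len=0.7407
  (v0,v3,v2) [-++] → (-1.475, 0.2851, 0.199252)–(-1.475, 0.2851, -0.94)  len=1.1393
  (v2,v4,v0) [+--] → (-0.312656, 0.2851, -0.94)–(-1.475, 0.2851, -0.94)  len=1.1623
  (v1,v7,v3) [-++] → (0.312656, 0.2851, 0.94)–(-1.475, 0.2851, 0.94)  len=1.7877
  (v5,v7,v1) [-+-] → (1.475, 0.2851, 0.94)–(0.312656, 0.2851, 0.94)  len=1.1623
  (v6,v4,v2) [+-+] → (1.475, 0.2851, -0.94)–(-0.312656, 0.2851, -0.94)  len=1.7877
  (v6,v5,v4) [+--] → (1.475, 0.2851, -0.199252)–(1.475, 0.2851, -0.94)  len=0.7407
  (v7,v5,v6) [+-+] → (1.475, 0.2851, 0.94)–(1.475, 0.2851, -0.199252)  len=1.1393

Chained into 1 loop(s):
  loop 1: 8 segments, perimeter = 9.6600
Total perimeter = 9.660

loops=1 perimeter=9.660


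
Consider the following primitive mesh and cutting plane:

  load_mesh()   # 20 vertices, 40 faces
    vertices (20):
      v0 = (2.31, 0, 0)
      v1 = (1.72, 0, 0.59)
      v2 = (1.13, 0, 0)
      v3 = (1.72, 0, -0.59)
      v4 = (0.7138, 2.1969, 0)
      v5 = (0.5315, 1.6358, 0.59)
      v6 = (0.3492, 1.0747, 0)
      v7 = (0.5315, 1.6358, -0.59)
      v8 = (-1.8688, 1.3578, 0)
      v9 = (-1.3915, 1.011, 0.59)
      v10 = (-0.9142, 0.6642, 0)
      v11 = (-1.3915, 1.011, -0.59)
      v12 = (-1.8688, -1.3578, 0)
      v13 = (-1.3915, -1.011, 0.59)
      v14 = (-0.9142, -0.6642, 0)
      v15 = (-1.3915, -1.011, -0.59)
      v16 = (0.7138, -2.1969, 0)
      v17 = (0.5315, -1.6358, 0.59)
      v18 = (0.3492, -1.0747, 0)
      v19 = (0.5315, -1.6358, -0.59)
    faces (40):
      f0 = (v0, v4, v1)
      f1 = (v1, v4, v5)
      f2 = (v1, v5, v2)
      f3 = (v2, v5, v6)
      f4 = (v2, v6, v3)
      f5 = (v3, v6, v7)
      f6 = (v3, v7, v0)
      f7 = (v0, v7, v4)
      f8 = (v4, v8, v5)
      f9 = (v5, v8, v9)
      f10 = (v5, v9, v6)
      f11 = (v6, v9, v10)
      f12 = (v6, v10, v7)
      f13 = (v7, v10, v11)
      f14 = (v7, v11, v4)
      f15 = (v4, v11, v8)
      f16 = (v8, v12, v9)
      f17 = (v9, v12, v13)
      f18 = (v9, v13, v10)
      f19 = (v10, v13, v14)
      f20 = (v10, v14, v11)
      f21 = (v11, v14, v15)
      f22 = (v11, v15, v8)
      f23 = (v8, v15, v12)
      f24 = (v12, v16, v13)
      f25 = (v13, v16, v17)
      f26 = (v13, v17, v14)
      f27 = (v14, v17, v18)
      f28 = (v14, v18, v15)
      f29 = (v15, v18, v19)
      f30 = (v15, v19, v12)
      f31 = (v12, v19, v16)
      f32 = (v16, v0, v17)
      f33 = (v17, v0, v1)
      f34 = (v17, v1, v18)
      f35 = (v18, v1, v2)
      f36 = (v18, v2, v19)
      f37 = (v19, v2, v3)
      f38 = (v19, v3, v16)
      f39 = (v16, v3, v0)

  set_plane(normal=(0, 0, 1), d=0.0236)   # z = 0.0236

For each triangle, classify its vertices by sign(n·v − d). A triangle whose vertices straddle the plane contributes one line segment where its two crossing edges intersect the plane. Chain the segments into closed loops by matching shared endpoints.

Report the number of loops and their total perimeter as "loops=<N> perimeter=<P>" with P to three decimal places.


Straddling triangles (20 of 40):
  (v0,v4,v1) [--+] → (0.754048, 2.10902, 0.0236)–(2.2864, 0, 0.0236)  len=2.6069
  (v1,v4,v5) [+-+] → (0.754048, 2.10902, 0.0236)–(0.706508, 2.17446, 0.0236)  len=0.0809
  (v1,v5,v2) [++-] → (1.10606, 0.065432, 0.0236)–(1.1536, 0, 0.0236)  len=0.0809
  (v2,v5,v6) [-+-] → (1.10606, 0.065432, 0.0236)–(0.356492, 1.09714, 0.0236)  len=1.2753
  (v4,v8,v5) [--+] → (-1.77279, 1.36892, 0.0236)–(0.706508, 2.17446, 0.0236)  len=2.6069
  (v5,v8,v9) [+-+] → (-1.77279, 1.36892, 0.0236)–(-1.84971, 1.34393, 0.0236)  len=0.0809
  (v5,v9,v6) [++-] → (0.279572, 1.07215, 0.0236)–(0.356492, 1.09714, 0.0236)  len=0.0809
  (v6,v9,v10) [-+-] → (0.279572, 1.07215, 0.0236)–(-0.933292, 0.678072, 0.0236)  len=1.2753
  (v8,v12,v9) [--+] → (-1.84971, -1.26305, 0.0236)–(-1.84971, 1.34393, 0.0236)  len=2.6070
  (v9,v12,v13) [+-+] → (-1.84971, -1.26305, 0.0236)–(-1.84971, -1.34393, 0.0236)  len=0.0809
  (v9,v13,v10) [++-] → (-0.933292, 0.597192, 0.0236)–(-0.933292, 0.678072, 0.0236)  len=0.0809
  (v10,v13,v14) [-+-] → (-0.933292, 0.597192, 0.0236)–(-0.933292, -0.678072, 0.0236)  len=1.2753
  (v12,v16,v13) [--+] → (0.629588, -2.14946, 0.0236)–(-1.84971, -1.34393, 0.0236)  len=2.6069
  (v13,v16,v17) [+-+] → (0.629588, -2.14946, 0.0236)–(0.706508, -2.17446, 0.0236)  len=0.0809
  (v13,v17,v14) [++-] → (-0.856372, -0.703064, 0.0236)–(-0.933292, -0.678072, 0.0236)  len=0.0809
  (v14,v17,v18) [-+-] → (-0.856372, -0.703064, 0.0236)–(0.356492, -1.09714, 0.0236)  len=1.2753
  (v16,v0,v17) [--+] → (2.23886, -0.065432, 0.0236)–(0.706508, -2.17446, 0.0236)  len=2.6069
  (v17,v0,v1) [+-+] → (2.23886, -0.065432, 0.0236)–(2.2864, 0, 0.0236)  len=0.0809
  (v17,v1,v18) [++-] → (0.404032, -1.03171, 0.0236)–(0.356492, -1.09714, 0.0236)  len=0.0809
  (v18,v1,v2) [-+-] → (0.404032, -1.03171, 0.0236)–(1.1536, 0, 0.0236)  len=1.2753

Chained into 2 loop(s):
  loop 1: 10 segments, perimeter = 13.4390
  loop 2: 10 segments, perimeter = 6.7807
Total perimeter = 20.220

loops=2 perimeter=20.220


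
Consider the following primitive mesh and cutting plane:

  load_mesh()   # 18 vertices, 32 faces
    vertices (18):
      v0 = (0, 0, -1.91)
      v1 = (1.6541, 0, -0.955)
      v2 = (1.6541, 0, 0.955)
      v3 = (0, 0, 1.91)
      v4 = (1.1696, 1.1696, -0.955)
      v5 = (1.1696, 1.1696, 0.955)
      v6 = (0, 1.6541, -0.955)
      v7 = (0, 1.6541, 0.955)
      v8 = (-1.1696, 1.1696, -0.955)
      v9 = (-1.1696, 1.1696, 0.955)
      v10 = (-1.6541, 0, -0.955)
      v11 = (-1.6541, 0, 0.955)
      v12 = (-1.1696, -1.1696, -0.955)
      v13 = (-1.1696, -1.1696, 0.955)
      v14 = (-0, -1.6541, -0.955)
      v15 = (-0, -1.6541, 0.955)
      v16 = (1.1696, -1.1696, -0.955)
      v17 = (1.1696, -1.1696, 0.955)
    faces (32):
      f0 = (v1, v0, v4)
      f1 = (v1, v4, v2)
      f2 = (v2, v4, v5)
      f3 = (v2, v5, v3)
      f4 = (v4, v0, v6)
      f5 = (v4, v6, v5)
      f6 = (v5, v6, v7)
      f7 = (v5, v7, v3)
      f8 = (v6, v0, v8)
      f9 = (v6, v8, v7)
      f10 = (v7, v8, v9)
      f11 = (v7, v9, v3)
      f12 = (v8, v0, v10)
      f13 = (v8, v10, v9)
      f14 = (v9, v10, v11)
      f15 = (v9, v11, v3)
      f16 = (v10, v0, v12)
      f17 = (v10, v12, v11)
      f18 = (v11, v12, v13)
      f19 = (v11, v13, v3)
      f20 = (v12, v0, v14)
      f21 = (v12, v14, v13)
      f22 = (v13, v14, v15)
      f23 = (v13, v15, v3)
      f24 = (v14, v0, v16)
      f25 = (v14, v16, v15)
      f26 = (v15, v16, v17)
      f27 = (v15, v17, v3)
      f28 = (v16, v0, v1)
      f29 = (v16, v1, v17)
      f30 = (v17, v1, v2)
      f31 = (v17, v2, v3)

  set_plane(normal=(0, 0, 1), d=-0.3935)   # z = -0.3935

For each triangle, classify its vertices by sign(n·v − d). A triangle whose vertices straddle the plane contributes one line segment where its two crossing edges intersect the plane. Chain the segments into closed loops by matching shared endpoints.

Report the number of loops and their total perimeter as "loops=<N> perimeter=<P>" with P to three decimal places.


Straddling triangles (16 of 32):
  (v1,v4,v2) [--+] → (1.31203, 0.825762, -0.3935)–(1.6541, 0, -0.3935)  len=0.8938
  (v2,v4,v5) [+-+] → (1.31203, 0.825762, -0.3935)–(1.1696, 1.1696, -0.3935)  len=0.3722
  (v4,v6,v5) [--+] → (0.343838, 1.51167, -0.3935)–(1.1696, 1.1696, -0.3935)  len=0.8938
  (v5,v6,v7) [+-+] → (0.343838, 1.51167, -0.3935)–(0, 1.6541, -0.3935)  len=0.3722
  (v6,v8,v7) [--+] → (-0.825762, 1.31203, -0.3935)–(0, 1.6541, -0.3935)  len=0.8938
  (v7,v8,v9) [+-+] → (-0.825762, 1.31203, -0.3935)–(-1.1696, 1.1696, -0.3935)  len=0.3722
  (v8,v10,v9) [--+] → (-1.51167, 0.343838, -0.3935)–(-1.1696, 1.1696, -0.3935)  len=0.8938
  (v9,v10,v11) [+-+] → (-1.51167, 0.343838, -0.3935)–(-1.6541, 0, -0.3935)  len=0.3722
  (v10,v12,v11) [--+] → (-1.31203, -0.825762, -0.3935)–(-1.6541, 0, -0.3935)  len=0.8938
  (v11,v12,v13) [+-+] → (-1.31203, -0.825762, -0.3935)–(-1.1696, -1.1696, -0.3935)  len=0.3722
  (v12,v14,v13) [--+] → (-0.343838, -1.51167, -0.3935)–(-1.1696, -1.1696, -0.3935)  len=0.8938
  (v13,v14,v15) [+-+] → (-0.343838, -1.51167, -0.3935)–(0, -1.6541, -0.3935)  len=0.3722
  (v14,v16,v15) [--+] → (0.825762, -1.31203, -0.3935)–(0, -1.6541, -0.3935)  len=0.8938
  (v15,v16,v17) [+-+] → (0.825762, -1.31203, -0.3935)–(1.1696, -1.1696, -0.3935)  len=0.3722
  (v16,v1,v17) [--+] → (1.51167, -0.343838, -0.3935)–(1.1696, -1.1696, -0.3935)  len=0.8938
  (v17,v1,v2) [+-+] → (1.51167, -0.343838, -0.3935)–(1.6541, 0, -0.3935)  len=0.3722

Chained into 1 loop(s):
  loop 1: 16 segments, perimeter = 10.1278
Total perimeter = 10.128

loops=1 perimeter=10.128
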